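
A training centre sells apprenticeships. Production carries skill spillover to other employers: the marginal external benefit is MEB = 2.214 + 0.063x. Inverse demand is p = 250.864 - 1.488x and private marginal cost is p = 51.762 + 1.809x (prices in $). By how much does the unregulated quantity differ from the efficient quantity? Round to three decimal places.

1.861 units

Market equilibrium (private): 51.762 + 1.809x = 250.864 - 1.488x → x_m = 60.3888.
Social marginal cost = private MC − MEB = 49.548 + 1.746x.
Set SMC = demand: 49.548 + 1.746x = 250.864 - 1.488x → x* = 62.2498.
Gap = |60.3888 − 62.2498| = 1.8610.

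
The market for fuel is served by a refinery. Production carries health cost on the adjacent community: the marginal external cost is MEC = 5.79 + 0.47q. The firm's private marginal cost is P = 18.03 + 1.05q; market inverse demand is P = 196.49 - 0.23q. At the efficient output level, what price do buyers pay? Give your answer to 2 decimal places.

Social marginal cost = private MC + MEC = 23.82 + 1.52q.
Set SMC = demand: 23.82 + 1.52q = 196.49 - 0.23q → q* = 98.6686.
Consumer price on the demand curve at q*: 196.49 − 0.23×98.6686 = 173.7962.

P = 173.80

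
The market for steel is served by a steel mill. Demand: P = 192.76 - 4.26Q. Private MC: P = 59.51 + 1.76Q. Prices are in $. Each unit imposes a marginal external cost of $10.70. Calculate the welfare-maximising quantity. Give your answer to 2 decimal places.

Q* = 20.36

Social marginal cost = private MC + MEC = 70.21 + 1.76Q.
Set SMC = demand: 70.21 + 1.76Q = 192.76 - 4.26Q → Q* = 20.3571.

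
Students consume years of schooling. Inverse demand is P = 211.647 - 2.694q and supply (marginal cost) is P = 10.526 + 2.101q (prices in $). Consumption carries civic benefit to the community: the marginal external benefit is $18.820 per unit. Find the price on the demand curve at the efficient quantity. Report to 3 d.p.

Social marginal benefit = demand + MEB = 230.467 - 2.694q.
Set SMB = MC: 230.467 - 2.694q = 10.526 + 2.101q → q* = 45.8688.
Consumer price on the demand curve at q*: 211.647 − 2.694×45.8688 = 88.0765.

P = $88.076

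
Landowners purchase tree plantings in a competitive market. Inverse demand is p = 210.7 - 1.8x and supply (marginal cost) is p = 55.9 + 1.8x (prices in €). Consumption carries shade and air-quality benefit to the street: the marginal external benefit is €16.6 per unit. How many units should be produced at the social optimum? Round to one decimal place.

x* = 47.6

Social marginal benefit = demand + MEB = 227.3 - 1.8x.
Set SMB = MC: 227.3 - 1.8x = 55.9 + 1.8x → x* = 47.6111.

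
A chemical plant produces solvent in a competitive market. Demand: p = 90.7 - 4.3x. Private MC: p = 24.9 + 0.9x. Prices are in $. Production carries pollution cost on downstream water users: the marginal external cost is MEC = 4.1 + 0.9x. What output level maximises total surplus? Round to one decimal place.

x* = 10.1

Social marginal cost = private MC + MEC = 29.0 + 1.8x.
Set SMC = demand: 29.0 + 1.8x = 90.7 - 4.3x → x* = 10.1148.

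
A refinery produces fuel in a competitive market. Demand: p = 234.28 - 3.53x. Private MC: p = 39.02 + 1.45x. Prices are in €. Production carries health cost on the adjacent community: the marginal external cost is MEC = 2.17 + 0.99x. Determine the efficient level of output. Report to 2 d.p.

x* = 32.34

Social marginal cost = private MC + MEC = 41.19 + 2.44x.
Set SMC = demand: 41.19 + 2.44x = 234.28 - 3.53x → x* = 32.3434.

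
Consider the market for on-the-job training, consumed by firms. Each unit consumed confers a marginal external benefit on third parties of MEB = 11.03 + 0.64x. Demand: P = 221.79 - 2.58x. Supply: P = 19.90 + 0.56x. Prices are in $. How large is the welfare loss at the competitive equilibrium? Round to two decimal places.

DWL = $544.54

Market equilibrium (private): 19.90 + 0.56x = 221.79 - 2.58x → x_m = 64.2962.
Social marginal benefit = demand + MEB = 232.82 - 1.94x.
Set SMB = MC: 232.82 - 1.94x = 19.90 + 0.56x → x* = 85.1680.
Height of the DWL triangle at x_m is SMB(x_m) − MC(x_m) = MEB(x_m) = 52.1796.
DWL = ½ × 20.8718 × 52.1796 = 544.5411.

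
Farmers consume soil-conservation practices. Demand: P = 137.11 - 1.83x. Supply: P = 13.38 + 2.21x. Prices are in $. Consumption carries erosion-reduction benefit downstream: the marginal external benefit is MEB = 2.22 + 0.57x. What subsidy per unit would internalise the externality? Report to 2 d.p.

subsidy = $22.91 per unit

Social marginal benefit = demand + MEB = 139.33 - 1.26x.
Set SMB = MC: 139.33 - 1.26x = 13.38 + 2.21x → x* = 36.2968.
The Pigouvian subsidy equals MEB at x*: 2.22 + 0.57×36.2968 = 22.9092.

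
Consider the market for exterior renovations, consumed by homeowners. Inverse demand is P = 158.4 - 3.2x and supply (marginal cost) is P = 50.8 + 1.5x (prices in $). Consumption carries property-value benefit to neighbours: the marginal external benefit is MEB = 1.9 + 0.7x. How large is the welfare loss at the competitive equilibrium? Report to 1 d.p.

Market equilibrium (private): 50.8 + 1.5x = 158.4 - 3.2x → x_m = 22.8936.
Social marginal benefit = demand + MEB = 160.3 - 2.5x.
Set SMB = MC: 160.3 - 2.5x = 50.8 + 1.5x → x* = 27.3750.
Height of the DWL triangle at x_m is SMB(x_m) − MC(x_m) = MEB(x_m) = 17.9255.
DWL = ½ × 4.4814 × 17.9255 = 40.1657.

DWL = $40.2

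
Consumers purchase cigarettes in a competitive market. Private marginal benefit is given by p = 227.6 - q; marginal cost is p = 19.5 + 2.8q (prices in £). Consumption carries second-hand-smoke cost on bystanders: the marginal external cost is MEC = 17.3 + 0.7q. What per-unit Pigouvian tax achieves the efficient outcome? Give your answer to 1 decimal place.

tax = £47.0 per unit

Social marginal benefit = demand − MEC = 210.3 - 1.7q.
Set SMB = MC: 210.3 - 1.7q = 19.5 + 2.8q → q* = 42.4000.
The Pigouvian tax equals MEC at q*: 17.3 + 0.7×42.4000 = 46.9800.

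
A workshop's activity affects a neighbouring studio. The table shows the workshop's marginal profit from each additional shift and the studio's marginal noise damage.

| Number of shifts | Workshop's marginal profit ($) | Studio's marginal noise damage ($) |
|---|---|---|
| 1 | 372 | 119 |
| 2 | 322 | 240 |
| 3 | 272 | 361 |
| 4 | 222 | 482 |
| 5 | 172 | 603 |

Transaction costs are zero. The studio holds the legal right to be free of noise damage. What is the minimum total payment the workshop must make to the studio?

Efficient level: marginal profit ≥ marginal noise damage through level 2, so k* = 2.
With the studio holding the right, the workshop must at least compensate total damage at k*: 119 + 240 = 359.

$359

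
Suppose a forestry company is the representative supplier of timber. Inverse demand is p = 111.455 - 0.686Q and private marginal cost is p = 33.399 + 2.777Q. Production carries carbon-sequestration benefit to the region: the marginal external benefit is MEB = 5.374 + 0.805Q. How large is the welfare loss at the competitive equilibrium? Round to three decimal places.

DWL = 104.050

Market equilibrium (private): 33.399 + 2.777Q = 111.455 - 0.686Q → Q_m = 22.5400.
Social marginal cost = private MC − MEB = 28.025 + 1.972Q.
Set SMC = demand: 28.025 + 1.972Q = 111.455 - 0.686Q → Q* = 31.3883.
Between Q* and Q_m the wedge demand − SMC runs linearly from 0 to MEB(Q_m), so the loss is a triangle.
DWL = ½ × 8.8483 × 23.5187 = 104.0503.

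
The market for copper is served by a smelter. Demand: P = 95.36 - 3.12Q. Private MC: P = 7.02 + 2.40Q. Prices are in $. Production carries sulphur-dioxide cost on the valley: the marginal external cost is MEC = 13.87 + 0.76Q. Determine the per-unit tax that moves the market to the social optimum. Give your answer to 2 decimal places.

tax = $22.88 per unit

Social marginal cost = private MC + MEC = 20.89 + 3.16Q.
Set SMC = demand: 20.89 + 3.16Q = 95.36 - 3.12Q → Q* = 11.8583.
The Pigouvian tax equals MEC at Q*: 13.87 + 0.76×11.8583 = 22.8823.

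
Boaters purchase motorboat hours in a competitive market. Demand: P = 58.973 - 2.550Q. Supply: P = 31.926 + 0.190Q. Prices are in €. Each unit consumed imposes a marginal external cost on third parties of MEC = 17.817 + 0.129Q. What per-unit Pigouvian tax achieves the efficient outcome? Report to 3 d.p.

tax = €18.232 per unit

Social marginal benefit = demand − MEC = 41.156 - 2.679Q.
Set SMB = MC: 41.156 - 2.679Q = 31.926 + 0.190Q → Q* = 3.2171.
The Pigouvian tax equals MEC at Q*: 17.817 + 0.129×3.2171 = 18.2320.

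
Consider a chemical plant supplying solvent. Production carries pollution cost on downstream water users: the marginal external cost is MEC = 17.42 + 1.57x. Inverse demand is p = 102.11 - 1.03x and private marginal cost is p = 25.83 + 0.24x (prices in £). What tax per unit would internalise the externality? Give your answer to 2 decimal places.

Social marginal cost = private MC + MEC = 43.25 + 1.81x.
Set SMC = demand: 43.25 + 1.81x = 102.11 - 1.03x → x* = 20.7254.
The Pigouvian tax equals MEC at x*: 17.42 + 1.57×20.7254 = 49.9589.

tax = £49.96 per unit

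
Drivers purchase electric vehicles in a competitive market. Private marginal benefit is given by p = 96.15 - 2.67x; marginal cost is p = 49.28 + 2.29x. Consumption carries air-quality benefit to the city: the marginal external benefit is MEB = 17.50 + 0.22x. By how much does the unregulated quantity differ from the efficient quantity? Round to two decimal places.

Market equilibrium (private): 49.28 + 2.29x = 96.15 - 2.67x → x_m = 9.4496.
Social marginal benefit = demand + MEB = 113.65 - 2.45x.
Set SMB = MC: 113.65 - 2.45x = 49.28 + 2.29x → x* = 13.5802.
Gap = |9.4496 − 13.5802| = 4.1306.

4.13 units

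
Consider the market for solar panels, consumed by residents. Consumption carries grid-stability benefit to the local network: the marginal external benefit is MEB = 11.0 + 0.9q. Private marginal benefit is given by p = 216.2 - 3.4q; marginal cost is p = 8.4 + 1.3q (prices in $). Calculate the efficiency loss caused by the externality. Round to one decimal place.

DWL = $339.4

Market equilibrium (private): 8.4 + 1.3q = 216.2 - 3.4q → q_m = 44.2128.
Social marginal benefit = demand + MEB = 227.2 - 2.5q.
Set SMB = MC: 227.2 - 2.5q = 8.4 + 1.3q → q* = 57.5789.
Between q* and q_m the wedge SMB − MC runs linearly from 0 to MEB(q_m), so the loss is a triangle.
DWL = ½ × 13.3661 × 50.7915 = 339.4421.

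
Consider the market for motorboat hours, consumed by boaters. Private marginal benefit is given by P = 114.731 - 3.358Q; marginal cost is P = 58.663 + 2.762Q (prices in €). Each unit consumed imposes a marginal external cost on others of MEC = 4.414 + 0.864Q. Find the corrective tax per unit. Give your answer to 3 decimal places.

Social marginal benefit = demand − MEC = 110.317 - 4.222Q.
Set SMB = MC: 110.317 - 4.222Q = 58.663 + 2.762Q → Q* = 7.3960.
The Pigouvian tax equals MEC at Q*: 4.414 + 0.864×7.3960 = 10.8041.

tax = €10.804 per unit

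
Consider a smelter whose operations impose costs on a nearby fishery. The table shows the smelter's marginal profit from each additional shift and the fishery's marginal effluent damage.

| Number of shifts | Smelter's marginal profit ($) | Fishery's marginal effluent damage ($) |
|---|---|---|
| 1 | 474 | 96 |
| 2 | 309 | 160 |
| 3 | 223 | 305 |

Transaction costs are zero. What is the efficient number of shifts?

Bargaining reaches the level where marginal profit last exceeds marginal effluent damage.
That holds through level 2 (309 ≥ 160) but not at 3 (223 < 305).

2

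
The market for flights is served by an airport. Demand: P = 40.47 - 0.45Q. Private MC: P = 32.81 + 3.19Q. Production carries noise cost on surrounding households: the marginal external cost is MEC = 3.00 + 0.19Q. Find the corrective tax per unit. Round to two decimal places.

tax = 3.23 per unit

Social marginal cost = private MC + MEC = 35.81 + 3.38Q.
Set SMC = demand: 35.81 + 3.38Q = 40.47 - 0.45Q → Q* = 1.2167.
The Pigouvian tax equals MEC at Q*: 3.00 + 0.19×1.2167 = 3.2312.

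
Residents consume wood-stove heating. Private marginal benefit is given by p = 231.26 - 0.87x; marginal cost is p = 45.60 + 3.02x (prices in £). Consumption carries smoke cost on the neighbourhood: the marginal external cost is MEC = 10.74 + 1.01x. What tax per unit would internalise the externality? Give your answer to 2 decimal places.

tax = £46.79 per unit

Social marginal benefit = demand − MEC = 220.52 - 1.88x.
Set SMB = MC: 220.52 - 1.88x = 45.60 + 3.02x → x* = 35.6980.
The Pigouvian tax equals MEC at x*: 10.74 + 1.01×35.6980 = 46.7950.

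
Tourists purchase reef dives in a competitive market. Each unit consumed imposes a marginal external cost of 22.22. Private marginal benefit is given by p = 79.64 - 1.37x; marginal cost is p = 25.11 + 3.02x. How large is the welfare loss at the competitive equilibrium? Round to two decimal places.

DWL = 56.23

Market equilibrium (private): 25.11 + 3.02x = 79.64 - 1.37x → x_m = 12.4214.
Social marginal benefit = demand − MEC = 57.42 - 1.37x.
Set SMB = MC: 57.42 - 1.37x = 25.11 + 3.02x → x* = 7.3599.
The welfare-loss triangle has base |x_m − x*| and height MEC(x_m) (the vertical gap between SMB and MC is zero at x* and MEC at x_m).
DWL = ½ × 5.0615 × 22.2200 = 56.2333.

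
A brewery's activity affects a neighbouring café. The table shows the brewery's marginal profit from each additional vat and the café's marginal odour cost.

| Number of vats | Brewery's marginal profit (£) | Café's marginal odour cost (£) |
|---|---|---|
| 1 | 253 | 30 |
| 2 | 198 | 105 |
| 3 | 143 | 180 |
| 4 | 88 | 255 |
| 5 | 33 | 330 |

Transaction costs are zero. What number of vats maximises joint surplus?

2

Bargaining reaches the level where marginal profit last exceeds marginal odour cost.
That holds through level 2 (198 ≥ 105) but not at 3 (143 < 180).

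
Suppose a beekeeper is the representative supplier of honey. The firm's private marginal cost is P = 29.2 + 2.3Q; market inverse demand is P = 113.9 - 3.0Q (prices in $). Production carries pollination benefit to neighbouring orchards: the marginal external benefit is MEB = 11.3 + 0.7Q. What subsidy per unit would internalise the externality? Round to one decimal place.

subsidy = $25.9 per unit

Social marginal cost = private MC − MEB = 17.9 + 1.6Q.
Set SMC = demand: 17.9 + 1.6Q = 113.9 - 3.0Q → Q* = 20.8696.
The Pigouvian subsidy equals MEB at Q*: 11.3 + 0.7×20.8696 = 25.9087.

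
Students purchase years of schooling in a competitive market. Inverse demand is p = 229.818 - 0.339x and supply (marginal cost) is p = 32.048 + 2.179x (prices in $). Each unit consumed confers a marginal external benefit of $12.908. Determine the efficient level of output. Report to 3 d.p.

x* = 83.669

Social marginal benefit = demand + MEB = 242.726 - 0.339x.
Set SMB = MC: 242.726 - 0.339x = 32.048 + 2.179x → x* = 83.6688.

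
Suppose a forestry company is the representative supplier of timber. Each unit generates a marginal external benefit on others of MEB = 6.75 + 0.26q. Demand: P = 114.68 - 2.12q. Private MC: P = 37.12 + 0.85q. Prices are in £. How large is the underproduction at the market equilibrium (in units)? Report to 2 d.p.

5.00 units

Market equilibrium (private): 37.12 + 0.85q = 114.68 - 2.12q → q_m = 26.1145.
Social marginal cost = private MC − MEB = 30.37 + 0.59q.
Set SMC = demand: 30.37 + 0.59q = 114.68 - 2.12q → q* = 31.1107.
Gap = |26.1145 − 31.1107| = 4.9962.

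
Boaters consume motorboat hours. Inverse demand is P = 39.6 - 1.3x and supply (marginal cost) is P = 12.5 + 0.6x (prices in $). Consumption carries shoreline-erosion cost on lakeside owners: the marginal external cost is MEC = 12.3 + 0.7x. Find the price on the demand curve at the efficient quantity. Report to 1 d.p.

P = $32.2

Social marginal benefit = demand − MEC = 27.3 - 2.0x.
Set SMB = MC: 27.3 - 2.0x = 12.5 + 0.6x → x* = 5.6923.
Consumer price on the demand curve at x*: 39.6 − 1.3×5.6923 = 32.2000.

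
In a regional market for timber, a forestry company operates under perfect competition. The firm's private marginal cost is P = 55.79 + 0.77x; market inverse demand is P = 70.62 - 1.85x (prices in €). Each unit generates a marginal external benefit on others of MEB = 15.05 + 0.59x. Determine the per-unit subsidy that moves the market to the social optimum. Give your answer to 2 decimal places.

Social marginal cost = private MC − MEB = 40.74 + 0.18x.
Set SMC = demand: 40.74 + 0.18x = 70.62 - 1.85x → x* = 14.7192.
The Pigouvian subsidy equals MEB at x*: 15.05 + 0.59×14.7192 = 23.7343.

subsidy = €23.73 per unit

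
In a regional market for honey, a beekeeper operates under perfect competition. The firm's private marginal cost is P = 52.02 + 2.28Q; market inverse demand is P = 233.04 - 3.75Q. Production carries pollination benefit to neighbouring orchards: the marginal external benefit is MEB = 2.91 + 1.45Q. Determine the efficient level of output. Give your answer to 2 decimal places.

Q* = 40.16

Social marginal cost = private MC − MEB = 49.11 + 0.83Q.
Set SMC = demand: 49.11 + 0.83Q = 233.04 - 3.75Q → Q* = 40.1594.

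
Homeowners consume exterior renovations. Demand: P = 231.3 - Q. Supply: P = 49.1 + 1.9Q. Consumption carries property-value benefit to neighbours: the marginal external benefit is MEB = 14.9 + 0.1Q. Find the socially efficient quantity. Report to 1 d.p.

Social marginal benefit = demand + MEB = 246.2 - 0.9Q.
Set SMB = MC: 246.2 - 0.9Q = 49.1 + 1.9Q → Q* = 70.3929.

Q* = 70.4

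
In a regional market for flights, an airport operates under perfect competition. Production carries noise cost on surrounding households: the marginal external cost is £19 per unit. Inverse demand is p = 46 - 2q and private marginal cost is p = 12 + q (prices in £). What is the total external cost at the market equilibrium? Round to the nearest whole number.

Market equilibrium (private): 12 + q = 46 - 2q → q_m = 11.3333.
Total external cost = MEC × q_m = 19 × 11.3333 = 215.3327.

£215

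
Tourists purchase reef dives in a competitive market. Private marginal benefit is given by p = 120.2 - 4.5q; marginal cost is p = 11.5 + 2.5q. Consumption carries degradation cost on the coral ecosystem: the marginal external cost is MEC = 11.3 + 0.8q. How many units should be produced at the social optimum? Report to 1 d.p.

Social marginal benefit = demand − MEC = 108.9 - 5.3q.
Set SMB = MC: 108.9 - 5.3q = 11.5 + 2.5q → q* = 12.4872.

q* = 12.5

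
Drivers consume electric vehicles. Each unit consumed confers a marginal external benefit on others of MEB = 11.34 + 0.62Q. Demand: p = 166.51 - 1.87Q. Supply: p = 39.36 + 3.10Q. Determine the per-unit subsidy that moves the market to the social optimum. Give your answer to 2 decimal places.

Social marginal benefit = demand + MEB = 177.85 - 1.25Q.
Set SMB = MC: 177.85 - 1.25Q = 39.36 + 3.10Q → Q* = 31.8368.
The Pigouvian subsidy equals MEB at Q*: 11.34 + 0.62×31.8368 = 31.0788.

subsidy = 31.08 per unit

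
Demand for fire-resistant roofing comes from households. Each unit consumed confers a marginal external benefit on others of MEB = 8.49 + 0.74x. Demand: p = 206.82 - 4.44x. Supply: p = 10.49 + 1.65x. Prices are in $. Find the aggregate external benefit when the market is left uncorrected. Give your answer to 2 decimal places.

Market equilibrium (private): 10.49 + 1.65x = 206.82 - 4.44x → x_m = 32.2381.
Total external benefit = ∫₀^{x_m} (8.49 + 0.74x) dx = 8.49×32.2381 + ½×0.74×32.2381² = 658.2407.

$658.24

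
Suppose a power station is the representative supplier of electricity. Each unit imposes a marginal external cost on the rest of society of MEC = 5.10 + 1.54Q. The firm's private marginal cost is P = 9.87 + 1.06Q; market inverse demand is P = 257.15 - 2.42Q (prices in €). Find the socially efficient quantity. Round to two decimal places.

Q* = 48.24

Social marginal cost = private MC + MEC = 14.97 + 2.60Q.
Set SMC = demand: 14.97 + 2.60Q = 257.15 - 2.42Q → Q* = 48.2430.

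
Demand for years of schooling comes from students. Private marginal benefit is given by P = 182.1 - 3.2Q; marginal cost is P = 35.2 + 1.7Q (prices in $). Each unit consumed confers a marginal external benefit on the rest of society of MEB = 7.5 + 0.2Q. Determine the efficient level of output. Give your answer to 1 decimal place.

Social marginal benefit = demand + MEB = 189.6 - 3.0Q.
Set SMB = MC: 189.6 - 3.0Q = 35.2 + 1.7Q → Q* = 32.8511.

Q* = 32.9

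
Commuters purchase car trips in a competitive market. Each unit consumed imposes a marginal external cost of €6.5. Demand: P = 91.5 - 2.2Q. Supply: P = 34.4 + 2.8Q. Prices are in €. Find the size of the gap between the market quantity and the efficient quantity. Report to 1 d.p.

Market equilibrium (private): 34.4 + 2.8Q = 91.5 - 2.2Q → Q_m = 11.4200.
Social marginal benefit = demand − MEC = 85.0 - 2.2Q.
Set SMB = MC: 85.0 - 2.2Q = 34.4 + 2.8Q → Q* = 10.1200.
Gap = |11.4200 − 10.1200| = 1.3000.

1.3 units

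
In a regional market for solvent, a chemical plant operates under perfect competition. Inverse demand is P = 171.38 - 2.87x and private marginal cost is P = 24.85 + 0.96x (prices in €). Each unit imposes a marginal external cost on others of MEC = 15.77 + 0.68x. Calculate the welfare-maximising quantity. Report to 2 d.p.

x* = 28.99

Social marginal cost = private MC + MEC = 40.62 + 1.64x.
Set SMC = demand: 40.62 + 1.64x = 171.38 - 2.87x → x* = 28.9933.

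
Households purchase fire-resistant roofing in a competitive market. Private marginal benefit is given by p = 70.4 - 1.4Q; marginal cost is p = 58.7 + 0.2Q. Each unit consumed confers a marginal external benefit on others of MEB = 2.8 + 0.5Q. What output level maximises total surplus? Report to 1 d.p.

Social marginal benefit = demand + MEB = 73.2 - 0.9Q.
Set SMB = MC: 73.2 - 0.9Q = 58.7 + 0.2Q → Q* = 13.1818.

Q* = 13.2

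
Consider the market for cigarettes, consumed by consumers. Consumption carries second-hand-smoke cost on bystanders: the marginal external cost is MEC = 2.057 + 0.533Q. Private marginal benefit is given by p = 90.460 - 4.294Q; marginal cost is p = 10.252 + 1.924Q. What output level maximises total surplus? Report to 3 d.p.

Q* = 11.576

Social marginal benefit = demand − MEC = 88.403 - 4.827Q.
Set SMB = MC: 88.403 - 4.827Q = 10.252 + 1.924Q → Q* = 11.5762.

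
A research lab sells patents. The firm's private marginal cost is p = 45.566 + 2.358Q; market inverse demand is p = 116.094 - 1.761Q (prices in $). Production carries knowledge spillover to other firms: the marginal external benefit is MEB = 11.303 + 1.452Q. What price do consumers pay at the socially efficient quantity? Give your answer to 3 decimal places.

P = $62.062

Social marginal cost = private MC − MEB = 34.263 + 0.906Q.
Set SMC = demand: 34.263 + 0.906Q = 116.094 - 1.761Q → Q* = 30.6828.
Consumer price on the demand curve at Q*: 116.094 − 1.761×30.6828 = 62.0616.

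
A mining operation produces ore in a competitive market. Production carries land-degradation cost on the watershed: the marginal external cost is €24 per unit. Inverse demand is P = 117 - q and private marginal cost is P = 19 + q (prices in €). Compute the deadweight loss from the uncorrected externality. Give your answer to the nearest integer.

Market equilibrium (private): 19 + q = 117 - q → q_m = 49.0000.
Social marginal cost = private MC + MEC = 43 + q.
Set SMC = demand: 43 + q = 117 - q → q* = 37.0000.
Height of the DWL triangle at q_m is SMC(q_m) − demand(q_m) = MEC(q_m) = 24.0000.
DWL = ½ × 12.0000 × 24.0000 = 144.0000.

DWL = €144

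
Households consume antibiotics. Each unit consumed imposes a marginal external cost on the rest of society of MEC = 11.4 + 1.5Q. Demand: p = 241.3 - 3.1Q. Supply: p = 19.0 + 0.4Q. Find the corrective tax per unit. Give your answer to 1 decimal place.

Social marginal benefit = demand − MEC = 229.9 - 4.6Q.
Set SMB = MC: 229.9 - 4.6Q = 19.0 + 0.4Q → Q* = 42.1800.
The Pigouvian tax equals MEC at Q*: 11.4 + 1.5×42.1800 = 74.6700.

tax = 74.7 per unit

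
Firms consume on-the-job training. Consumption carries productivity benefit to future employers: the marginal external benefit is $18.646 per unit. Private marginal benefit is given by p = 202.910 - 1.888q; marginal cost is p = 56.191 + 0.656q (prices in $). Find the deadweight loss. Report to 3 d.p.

Market equilibrium (private): 56.191 + 0.656q = 202.910 - 1.888q → q_m = 57.6726.
Social marginal benefit = demand + MEB = 221.556 - 1.888q.
Set SMB = MC: 221.556 - 1.888q = 56.191 + 0.656q → q* = 65.0020.
Height of the DWL triangle at q_m is SMB(q_m) − MC(q_m) = MEB(q_m) = 18.6460.
DWL = ½ × 7.3294 × 18.6460 = 68.3320.

DWL = $68.332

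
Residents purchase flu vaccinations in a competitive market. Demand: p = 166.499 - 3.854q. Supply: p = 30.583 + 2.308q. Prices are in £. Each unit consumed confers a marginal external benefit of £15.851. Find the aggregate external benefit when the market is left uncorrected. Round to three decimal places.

Market equilibrium (private): 30.583 + 2.308q = 166.499 - 3.854q → q_m = 22.0571.
Total external benefit = MEB × q_m = 15.851 × 22.0571 = 349.6271.

£349.627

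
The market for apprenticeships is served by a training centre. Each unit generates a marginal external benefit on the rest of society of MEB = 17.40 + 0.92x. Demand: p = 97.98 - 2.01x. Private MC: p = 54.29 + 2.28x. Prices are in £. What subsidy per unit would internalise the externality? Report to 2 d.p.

Social marginal cost = private MC − MEB = 36.89 + 1.36x.
Set SMC = demand: 36.89 + 1.36x = 97.98 - 2.01x → x* = 18.1276.
The Pigouvian subsidy equals MEB at x*: 17.40 + 0.92×18.1276 = 34.0774.

subsidy = £34.08 per unit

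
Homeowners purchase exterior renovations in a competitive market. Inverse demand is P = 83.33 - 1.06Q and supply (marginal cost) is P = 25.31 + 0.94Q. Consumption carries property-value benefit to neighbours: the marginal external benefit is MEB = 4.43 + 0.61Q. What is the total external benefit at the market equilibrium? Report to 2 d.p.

385.20

Market equilibrium (private): 25.31 + 0.94Q = 83.33 - 1.06Q → Q_m = 29.0100.
Total external benefit = ∫₀^{Q_m} (4.43 + 0.61Q) dQ = 4.43×29.0100 + ½×0.61×29.0100² = 385.1962.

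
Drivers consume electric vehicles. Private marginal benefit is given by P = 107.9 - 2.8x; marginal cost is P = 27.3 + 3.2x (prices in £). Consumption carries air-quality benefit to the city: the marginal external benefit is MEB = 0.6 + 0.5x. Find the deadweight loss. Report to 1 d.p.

DWL = £4.9

Market equilibrium (private): 27.3 + 3.2x = 107.9 - 2.8x → x_m = 13.4333.
Social marginal benefit = demand + MEB = 108.5 - 2.3x.
Set SMB = MC: 108.5 - 2.3x = 27.3 + 3.2x → x* = 14.7636.
Between x* and x_m the wedge SMB − MC runs linearly from 0 to MEB(x_m), so the loss is a triangle.
DWL = ½ × 1.3303 × 7.3167 = 4.8667.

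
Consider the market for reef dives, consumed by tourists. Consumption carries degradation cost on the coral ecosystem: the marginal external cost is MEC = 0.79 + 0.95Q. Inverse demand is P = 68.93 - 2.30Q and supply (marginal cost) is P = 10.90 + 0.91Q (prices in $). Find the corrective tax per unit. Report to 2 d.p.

tax = $13.86 per unit

Social marginal benefit = demand − MEC = 68.14 - 3.25Q.
Set SMB = MC: 68.14 - 3.25Q = 10.90 + 0.91Q → Q* = 13.7596.
The Pigouvian tax equals MEC at Q*: 0.79 + 0.95×13.7596 = 13.8616.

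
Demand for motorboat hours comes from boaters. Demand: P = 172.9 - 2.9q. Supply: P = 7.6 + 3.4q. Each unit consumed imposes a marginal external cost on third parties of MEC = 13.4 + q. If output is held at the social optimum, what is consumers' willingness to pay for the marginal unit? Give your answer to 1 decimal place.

P = 112.6

Social marginal benefit = demand − MEC = 159.5 - 3.9q.
Set SMB = MC: 159.5 - 3.9q = 7.6 + 3.4q → q* = 20.8082.
Consumer price on the demand curve at q*: 172.9 − 2.9×20.8082 = 112.5562.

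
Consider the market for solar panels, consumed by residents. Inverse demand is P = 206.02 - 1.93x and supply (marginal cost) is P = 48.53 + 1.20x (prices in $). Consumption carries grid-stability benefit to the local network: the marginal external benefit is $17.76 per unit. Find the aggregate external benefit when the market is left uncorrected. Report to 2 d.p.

$893.62

Market equilibrium (private): 48.53 + 1.20x = 206.02 - 1.93x → x_m = 50.3163.
Total external benefit = MEB × x_m = 17.76 × 50.3163 = 893.6175.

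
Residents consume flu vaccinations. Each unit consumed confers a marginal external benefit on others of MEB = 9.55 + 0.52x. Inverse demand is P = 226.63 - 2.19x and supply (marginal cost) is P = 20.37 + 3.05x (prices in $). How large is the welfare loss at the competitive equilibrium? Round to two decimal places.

DWL = $95.46

Market equilibrium (private): 20.37 + 3.05x = 226.63 - 2.19x → x_m = 39.3626.
Social marginal benefit = demand + MEB = 236.18 - 1.67x.
Set SMB = MC: 236.18 - 1.67x = 20.37 + 3.05x → x* = 45.7225.
The welfare-loss triangle has base |x_m − x*| and height MEB(x_m) (the vertical gap between SMB and MC is zero at x* and MEB at x_m).
DWL = ½ × 6.3599 × 30.0185 = 95.4573.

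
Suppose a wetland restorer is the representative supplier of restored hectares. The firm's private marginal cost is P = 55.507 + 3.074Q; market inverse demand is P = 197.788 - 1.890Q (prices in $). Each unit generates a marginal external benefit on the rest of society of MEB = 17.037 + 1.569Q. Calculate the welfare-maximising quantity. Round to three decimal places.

Q* = 46.927

Social marginal cost = private MC − MEB = 38.470 + 1.505Q.
Set SMC = demand: 38.470 + 1.505Q = 197.788 - 1.890Q → Q* = 46.9272.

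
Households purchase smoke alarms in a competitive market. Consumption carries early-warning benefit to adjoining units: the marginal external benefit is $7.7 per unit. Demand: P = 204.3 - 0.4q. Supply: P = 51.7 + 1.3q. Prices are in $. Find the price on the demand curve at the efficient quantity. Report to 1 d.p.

Social marginal benefit = demand + MEB = 212.0 - 0.4q.
Set SMB = MC: 212.0 - 0.4q = 51.7 + 1.3q → q* = 94.2941.
Consumer price on the demand curve at q*: 204.3 − 0.4×94.2941 = 166.5824.

P = $166.6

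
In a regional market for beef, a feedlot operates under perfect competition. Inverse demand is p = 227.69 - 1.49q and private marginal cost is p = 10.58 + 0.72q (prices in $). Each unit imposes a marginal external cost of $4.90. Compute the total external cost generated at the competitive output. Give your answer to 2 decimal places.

Market equilibrium (private): 10.58 + 0.72q = 227.69 - 1.49q → q_m = 98.2398.
Total external cost = MEC × q_m = 4.90 × 98.2398 = 481.3750.

$481.38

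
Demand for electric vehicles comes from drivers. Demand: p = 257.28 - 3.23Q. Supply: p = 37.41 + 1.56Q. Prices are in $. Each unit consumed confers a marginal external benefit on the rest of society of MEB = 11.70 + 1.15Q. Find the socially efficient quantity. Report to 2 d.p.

Q* = 63.62

Social marginal benefit = demand + MEB = 268.98 - 2.08Q.
Set SMB = MC: 268.98 - 2.08Q = 37.41 + 1.56Q → Q* = 63.6181.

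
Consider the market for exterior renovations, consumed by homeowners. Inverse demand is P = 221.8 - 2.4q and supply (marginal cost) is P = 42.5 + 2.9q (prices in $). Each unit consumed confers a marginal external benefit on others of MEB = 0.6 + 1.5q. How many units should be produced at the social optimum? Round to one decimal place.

Social marginal benefit = demand + MEB = 222.4 - 0.9q.
Set SMB = MC: 222.4 - 0.9q = 42.5 + 2.9q → q* = 47.3421.

q* = 47.3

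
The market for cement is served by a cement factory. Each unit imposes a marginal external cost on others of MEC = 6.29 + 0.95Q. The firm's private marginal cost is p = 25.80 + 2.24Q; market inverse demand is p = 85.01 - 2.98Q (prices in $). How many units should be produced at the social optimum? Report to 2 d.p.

Q* = 8.58

Social marginal cost = private MC + MEC = 32.09 + 3.19Q.
Set SMC = demand: 32.09 + 3.19Q = 85.01 - 2.98Q → Q* = 8.5770.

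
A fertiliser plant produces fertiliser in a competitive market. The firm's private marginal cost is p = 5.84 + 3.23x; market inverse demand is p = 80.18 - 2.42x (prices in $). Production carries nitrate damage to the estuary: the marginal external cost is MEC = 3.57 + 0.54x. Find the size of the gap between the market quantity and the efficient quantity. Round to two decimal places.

1.72 units

Market equilibrium (private): 5.84 + 3.23x = 80.18 - 2.42x → x_m = 13.1575.
Social marginal cost = private MC + MEC = 9.41 + 3.77x.
Set SMC = demand: 9.41 + 3.77x = 80.18 - 2.42x → x* = 11.4330.
Gap = |13.1575 − 11.4330| = 1.7245.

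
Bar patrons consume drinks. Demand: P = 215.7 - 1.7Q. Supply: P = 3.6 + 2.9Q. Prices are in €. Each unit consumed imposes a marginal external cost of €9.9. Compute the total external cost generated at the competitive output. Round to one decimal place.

Market equilibrium (private): 3.6 + 2.9Q = 215.7 - 1.7Q → Q_m = 46.1087.
Total external cost = MEC × Q_m = 9.9 × 46.1087 = 456.4761.

€456.5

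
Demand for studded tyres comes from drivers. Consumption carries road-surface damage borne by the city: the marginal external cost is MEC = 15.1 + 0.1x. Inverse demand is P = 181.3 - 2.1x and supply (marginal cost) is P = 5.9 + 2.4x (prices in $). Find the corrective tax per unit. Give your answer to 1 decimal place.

tax = $18.6 per unit

Social marginal benefit = demand − MEC = 166.2 - 2.2x.
Set SMB = MC: 166.2 - 2.2x = 5.9 + 2.4x → x* = 34.8478.
The Pigouvian tax equals MEC at x*: 15.1 + 0.1×34.8478 = 18.5848.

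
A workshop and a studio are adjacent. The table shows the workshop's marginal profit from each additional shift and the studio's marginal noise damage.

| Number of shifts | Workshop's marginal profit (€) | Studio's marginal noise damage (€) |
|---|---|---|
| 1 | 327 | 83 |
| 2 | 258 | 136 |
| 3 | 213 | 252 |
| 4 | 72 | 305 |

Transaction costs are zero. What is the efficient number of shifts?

2

Bargaining reaches the level where marginal profit last exceeds marginal noise damage.
That holds through level 2 (258 ≥ 136) but not at 3 (213 < 252).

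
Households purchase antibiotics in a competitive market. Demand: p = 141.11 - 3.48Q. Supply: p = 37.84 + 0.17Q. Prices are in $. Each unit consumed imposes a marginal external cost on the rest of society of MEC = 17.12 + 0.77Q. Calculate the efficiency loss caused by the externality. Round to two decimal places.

Market equilibrium (private): 37.84 + 0.17Q = 141.11 - 3.48Q → Q_m = 28.2932.
Social marginal benefit = demand − MEC = 123.99 - 4.25Q.
Set SMB = MC: 123.99 - 4.25Q = 37.84 + 0.17Q → Q* = 19.4910.
Height of the DWL triangle at Q_m is MC(Q_m) − SMB(Q_m) = MEC(Q_m) = 38.9057.
DWL = ½ × 8.8022 × 38.9057 = 171.2279.

DWL = $171.23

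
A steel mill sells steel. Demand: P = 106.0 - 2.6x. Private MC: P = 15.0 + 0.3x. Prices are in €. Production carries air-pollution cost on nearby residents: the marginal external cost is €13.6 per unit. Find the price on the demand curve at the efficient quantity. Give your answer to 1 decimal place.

Social marginal cost = private MC + MEC = 28.6 + 0.3x.
Set SMC = demand: 28.6 + 0.3x = 106.0 - 2.6x → x* = 26.6897.
Consumer price on the demand curve at x*: 106.0 − 2.6×26.6897 = 36.6068.

P = €36.6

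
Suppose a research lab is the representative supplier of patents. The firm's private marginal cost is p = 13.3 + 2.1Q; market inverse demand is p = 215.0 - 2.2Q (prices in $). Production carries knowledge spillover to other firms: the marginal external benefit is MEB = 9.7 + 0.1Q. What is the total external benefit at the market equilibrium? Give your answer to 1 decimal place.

Market equilibrium (private): 13.3 + 2.1Q = 215.0 - 2.2Q → Q_m = 46.9070.
Total external benefit = ∫₀^{Q_m} (9.7 + 0.1Q) dQ = 9.7×46.9070 + ½×0.1×46.9070² = 565.0112.

$565.0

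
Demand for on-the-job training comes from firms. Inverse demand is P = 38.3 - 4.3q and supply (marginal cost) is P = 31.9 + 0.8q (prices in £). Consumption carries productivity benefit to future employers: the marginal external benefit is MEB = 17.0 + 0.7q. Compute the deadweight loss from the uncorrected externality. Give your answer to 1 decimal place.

Market equilibrium (private): 31.9 + 0.8q = 38.3 - 4.3q → q_m = 1.2549.
Social marginal benefit = demand + MEB = 55.3 - 3.6q.
Set SMB = MC: 55.3 - 3.6q = 31.9 + 0.8q → q* = 5.3182.
Height of the DWL triangle at q_m is SMB(q_m) − MC(q_m) = MEB(q_m) = 17.8784.
DWL = ½ × 4.0633 × 17.8784 = 36.3227.

DWL = £36.3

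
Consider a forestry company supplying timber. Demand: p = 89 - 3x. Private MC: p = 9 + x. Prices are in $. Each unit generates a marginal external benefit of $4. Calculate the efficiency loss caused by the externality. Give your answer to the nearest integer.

Market equilibrium (private): 9 + x = 89 - 3x → x_m = 20.0000.
Social marginal cost = private MC − MEB = 5 + x.
Set SMC = demand: 5 + x = 89 - 3x → x* = 21.0000.
Height of the DWL triangle at x_m is demand(x_m) − SMC(x_m) = MEB(x_m) = 4.0000.
DWL = ½ × 1.0000 × 4.0000 = 2.0000.

DWL = $2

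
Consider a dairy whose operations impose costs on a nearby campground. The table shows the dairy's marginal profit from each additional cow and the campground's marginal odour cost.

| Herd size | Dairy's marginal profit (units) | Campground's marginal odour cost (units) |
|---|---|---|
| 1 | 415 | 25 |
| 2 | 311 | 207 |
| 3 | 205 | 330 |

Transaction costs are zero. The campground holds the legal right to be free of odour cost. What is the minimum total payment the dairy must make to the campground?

Efficient level: marginal profit ≥ marginal odour cost through level 2, so k* = 2.
With the campground holding the right, the dairy must at least compensate total damage at k*: 25 + 207 = 232.

232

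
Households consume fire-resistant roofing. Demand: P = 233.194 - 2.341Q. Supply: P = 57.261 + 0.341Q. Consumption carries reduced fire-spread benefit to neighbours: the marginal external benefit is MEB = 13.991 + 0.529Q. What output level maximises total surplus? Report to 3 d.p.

Social marginal benefit = demand + MEB = 247.185 - 1.812Q.
Set SMB = MC: 247.185 - 1.812Q = 57.261 + 0.341Q → Q* = 88.2137.

Q* = 88.214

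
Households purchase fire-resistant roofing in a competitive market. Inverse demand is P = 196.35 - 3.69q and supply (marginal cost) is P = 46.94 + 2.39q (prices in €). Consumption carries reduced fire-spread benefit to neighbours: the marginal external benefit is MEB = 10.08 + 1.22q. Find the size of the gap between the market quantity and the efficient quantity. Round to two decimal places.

Market equilibrium (private): 46.94 + 2.39q = 196.35 - 3.69q → q_m = 24.5740.
Social marginal benefit = demand + MEB = 206.43 - 2.47q.
Set SMB = MC: 206.43 - 2.47q = 46.94 + 2.39q → q* = 32.8169.
Gap = |24.5740 − 32.8169| = 8.2429.

8.24 units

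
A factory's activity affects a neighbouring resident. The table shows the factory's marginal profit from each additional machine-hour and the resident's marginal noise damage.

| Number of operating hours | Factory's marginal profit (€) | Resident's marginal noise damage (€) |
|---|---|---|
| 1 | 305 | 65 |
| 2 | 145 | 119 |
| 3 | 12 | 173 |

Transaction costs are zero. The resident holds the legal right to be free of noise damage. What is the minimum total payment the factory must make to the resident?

Efficient level: marginal profit ≥ marginal noise damage through level 2, so k* = 2.
With the resident holding the right, the factory must at least compensate total damage at k*: 65 + 119 = 184.

€184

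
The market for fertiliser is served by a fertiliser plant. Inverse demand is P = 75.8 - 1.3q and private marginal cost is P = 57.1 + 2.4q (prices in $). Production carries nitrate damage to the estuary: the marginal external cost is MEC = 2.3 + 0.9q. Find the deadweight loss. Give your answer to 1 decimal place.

DWL = $5.1

Market equilibrium (private): 57.1 + 2.4q = 75.8 - 1.3q → q_m = 5.0541.
Social marginal cost = private MC + MEC = 59.4 + 3.3q.
Set SMC = demand: 59.4 + 3.3q = 75.8 - 1.3q → q* = 3.5652.
The welfare-loss triangle has base |q_m − q*| and height MEC(q_m) (the vertical gap between SMC and demand is zero at q* and MEC at q_m).
DWL = ½ × 1.4889 × 6.8486 = 5.0984.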